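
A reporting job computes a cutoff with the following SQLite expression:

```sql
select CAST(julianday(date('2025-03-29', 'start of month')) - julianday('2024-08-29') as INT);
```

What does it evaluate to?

184

`start of month` rewinds 2025-03-29 to 2025-03-01.
2 days remain in August 2024 after the 29th (31 − 29).
Full months from September 2024 through February 2025 contribute their day counts.
Then 1 day into March 2025.
Total: 2 + 30 + 31 + 30 + 31 + 31 + 28 + 1 = 184.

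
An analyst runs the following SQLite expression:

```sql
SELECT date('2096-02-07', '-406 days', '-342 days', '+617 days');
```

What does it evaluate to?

Applying '-406 days' to 2096-02-07: counting 406 days back gives 2094-12-28.
Applying '-342 days' to 2094-12-28: counting 342 days back gives 2094-01-20.
Applying '+617 days' to 2094-01-20: counting 617 days forward gives 2095-09-29.

2095-09-29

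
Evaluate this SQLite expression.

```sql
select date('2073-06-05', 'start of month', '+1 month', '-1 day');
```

2073-06-30

`start of month` rewinds 2073-06-05 to 2073-06-01.
Adding +1 month to 2073-06-01 gives 2073-07-01.
Going back 1 day from 2073-07-01 reaches 2073-06-30 (last day of June, 30 days).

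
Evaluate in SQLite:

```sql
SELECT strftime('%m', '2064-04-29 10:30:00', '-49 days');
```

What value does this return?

First apply '-49 days': 2064-04-29 10:30:00 → 2064-03-11 10:30:00.
`%m` extracts the 2-digit month (01-12): 03.

03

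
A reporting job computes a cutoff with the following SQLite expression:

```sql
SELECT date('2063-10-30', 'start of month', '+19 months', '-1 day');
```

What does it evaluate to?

`start of month` rewinds 2063-10-30 to 2063-10-01.
Adding +19 months to 2063-10-01 gives 2065-05-01.
Going back 1 day from 2065-05-01 reaches 2065-04-30 (last day of April, 30 days).

2065-04-30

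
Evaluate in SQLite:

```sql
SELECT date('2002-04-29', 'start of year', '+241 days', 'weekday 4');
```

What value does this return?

2002-09-05

`start of year` rewinds 2002-04-29 to 2002-01-01.
Applying '+241 days' to 2002-01-01: counting 241 days forward gives 2002-08-30.
`weekday 4` advances to the next Thursday; 2002-08-30 is a Friday, so it moves forward to 2002-09-05.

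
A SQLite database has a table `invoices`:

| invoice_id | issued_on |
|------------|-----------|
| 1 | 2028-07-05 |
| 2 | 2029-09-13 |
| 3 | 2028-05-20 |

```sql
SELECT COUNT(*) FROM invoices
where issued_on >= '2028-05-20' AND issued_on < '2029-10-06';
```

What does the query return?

3

Rows in [2028-05-20, 2029-10-06): 2028-07-05, 2029-09-13, 2028-05-20 → 3 rows.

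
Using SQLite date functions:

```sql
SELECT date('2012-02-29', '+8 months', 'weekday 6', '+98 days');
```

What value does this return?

2013-02-09

Adding +8 months to 2012-02-29 gives 2012-10-29.
`weekday 6` advances to the next Saturday; 2012-10-29 is a Monday, so it moves forward to 2012-11-03.
Applying '+98 days' to 2012-11-03: counting 98 days forward gives 2013-02-09.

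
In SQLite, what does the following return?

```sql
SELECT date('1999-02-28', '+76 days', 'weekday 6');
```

Applying '+76 days' to 1999-02-28: counting 76 days forward gives 1999-05-15.
`weekday 6` advances to the next Saturday; 1999-05-15 is already a Saturday, so it stays at 1999-05-15.

1999-05-15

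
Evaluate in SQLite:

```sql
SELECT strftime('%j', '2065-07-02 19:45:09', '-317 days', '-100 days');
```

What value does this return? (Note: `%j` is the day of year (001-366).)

First apply '-317 days', '-100 days': 2065-07-02 19:45:09 → 2064-05-11 19:45:09.
Day-of-year for 2064-05-11: days since 2064-01-01 inclusive = 132, zero-padded to 132.

132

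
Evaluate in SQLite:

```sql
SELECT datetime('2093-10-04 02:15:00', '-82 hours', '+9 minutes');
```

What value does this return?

2093-09-30 16:24:00

-82 hours from 2093-10-04 02:15:00 is 2093-09-30 16:15:00 (crosses midnight).
+9 minutes from 2093-09-30 16:15:00 is 2093-09-30 16:24:00.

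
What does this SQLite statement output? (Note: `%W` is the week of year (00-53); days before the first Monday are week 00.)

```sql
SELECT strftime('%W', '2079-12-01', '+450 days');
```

07

First apply '+450 days': 2079-12-01 → 2081-02-23.
2081-02-23 is a Sunday. SQLite's %W counts Mondays since the year started; the result is 07.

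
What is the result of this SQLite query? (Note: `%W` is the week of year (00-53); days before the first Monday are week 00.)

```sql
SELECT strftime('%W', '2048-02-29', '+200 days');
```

First apply '+200 days': 2048-02-29 → 2048-09-16.
2048-09-16 is a Wednesday. SQLite's %W counts Mondays since the year started; the result is 37.

37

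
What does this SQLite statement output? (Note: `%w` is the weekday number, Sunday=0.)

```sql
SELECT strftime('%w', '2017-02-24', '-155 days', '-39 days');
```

First apply '-155 days', '-39 days': 2017-02-24 → 2016-08-14.
2016-08-14 is a Sunday; with Sunday=0 that is 0.

0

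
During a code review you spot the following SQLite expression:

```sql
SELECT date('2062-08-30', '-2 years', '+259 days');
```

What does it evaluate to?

Adding -2 years to 2062-08-30 gives 2060-08-30.
Applying '+259 days' to 2060-08-30: counting 259 days forward gives 2061-05-16.

2061-05-16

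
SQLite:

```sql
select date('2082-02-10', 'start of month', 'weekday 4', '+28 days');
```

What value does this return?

`start of month` rewinds 2082-02-10 to 2082-02-01.
`weekday 4` advances to the next Thursday; 2082-02-01 is a Sunday, so it moves forward to 2082-02-05.
February 2082 has 28 days; 23 remain after the 5th, so 24 days reach 2082-03-01.
Advancing 4 more days within March lands on 2082-03-05.

2082-03-05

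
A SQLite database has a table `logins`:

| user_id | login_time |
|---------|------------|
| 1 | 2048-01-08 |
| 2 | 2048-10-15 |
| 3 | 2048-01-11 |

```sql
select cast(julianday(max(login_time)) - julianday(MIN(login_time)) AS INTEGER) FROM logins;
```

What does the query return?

MIN = 2048-01-08, MAX = 2048-10-15.
23 days remain in January 2048 after the 8th (31 − 8).
Full months from February 2048 through September 2048 contribute their day counts.
Then 15 days into October 2048.
Total: 23 + 29 + 31 + 30 + 31 + 30 + 31 + 31 + 30 + 15 = 281.

281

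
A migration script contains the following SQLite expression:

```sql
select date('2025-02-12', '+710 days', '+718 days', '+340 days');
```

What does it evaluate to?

Applying '+710 days' to 2025-02-12: counting 710 days forward gives 2027-01-23.
Applying '+718 days' to 2027-01-23: counting 718 days forward gives 2029-01-10.
Applying '+340 days' to 2029-01-10: counting 340 days forward gives 2029-12-16.

2029-12-16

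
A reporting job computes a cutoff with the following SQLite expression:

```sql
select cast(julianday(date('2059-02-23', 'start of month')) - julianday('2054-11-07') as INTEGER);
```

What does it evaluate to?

`start of month` rewinds 2059-02-23 to 2059-02-01.
23 days remain in November 2054 after the 7th (30 − 7).
Full months from December 2054 through January 2059 contribute their day counts.
Then 1 day into February 2059.
Total: 23 + 31 + 31 + 28 + 31 + 30 + 31 + 30 + 31 + 31 + 30 + 31 + 30 + 31 + 31 + 29 + 31 + 30 + 31 + 30 + 31 + 31 + 30 + 31 + 30 + 31 + 31 + 28 + 31 + 30 + 31 + 30 + 31 + 31 + 30 + 31 + 30 + 31 + 31 + 28 + 31 + 30 + 31 + 30 + 31 + 31 + 30 + 31 + 30 + 31 + 31 + 1 = 1547.

1547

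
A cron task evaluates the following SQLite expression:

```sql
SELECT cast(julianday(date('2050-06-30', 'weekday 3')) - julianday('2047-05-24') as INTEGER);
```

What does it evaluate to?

1139

`weekday 3` advances to the next Wednesday; 2050-06-30 is a Thursday, so it moves forward to 2050-07-06.
7 days remain in May 2047 after the 24th (31 − 24).
Full months from June 2047 through June 2050 contribute their day counts.
Then 6 days into July 2050.
Total: 7 + 30 + 31 + 31 + 30 + 31 + 30 + 31 + 31 + 29 + 31 + 30 + 31 + 30 + 31 + 31 + 30 + 31 + 30 + 31 + 31 + 28 + 31 + 30 + 31 + 30 + 31 + 31 + 30 + 31 + 30 + 31 + 31 + 28 + 31 + 30 + 31 + 30 + 6 = 1139.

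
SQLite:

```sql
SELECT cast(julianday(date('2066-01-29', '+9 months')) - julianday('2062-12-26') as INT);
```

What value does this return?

1403

Adding +9 months to 2066-01-29 gives 2066-10-29.
5 days remain in December 2062 after the 26th (31 − 26).
Full months from January 2063 through September 2066 contribute their day counts.
Then 29 days into October 2066.
Total: 5 + 31 + 28 + 31 + 30 + 31 + 30 + 31 + 31 + 30 + 31 + 30 + 31 + 31 + 29 + 31 + 30 + 31 + 30 + 31 + 31 + 30 + 31 + 30 + 31 + 31 + 28 + 31 + 30 + 31 + 30 + 31 + 31 + 30 + 31 + 30 + 31 + 31 + 28 + 31 + 30 + 31 + 30 + 31 + 31 + 30 + 29 = 1403.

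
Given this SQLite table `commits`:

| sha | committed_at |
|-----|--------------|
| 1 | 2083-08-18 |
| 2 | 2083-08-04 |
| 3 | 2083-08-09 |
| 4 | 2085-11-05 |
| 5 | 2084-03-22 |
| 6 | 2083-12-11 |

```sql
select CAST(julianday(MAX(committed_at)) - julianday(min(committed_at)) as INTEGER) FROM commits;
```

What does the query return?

MIN = 2083-08-04, MAX = 2085-11-05.
27 days remain in August 2083 after the 4th (31 − 4).
Full months from September 2083 through October 2085 contribute their day counts.
Then 5 days into November 2085.
Total: 27 + 30 + 31 + 30 + 31 + 31 + 29 + 31 + 30 + 31 + 30 + 31 + 31 + 30 + 31 + 30 + 31 + 31 + 28 + 31 + 30 + 31 + 30 + 31 + 31 + 30 + 31 + 5 = 824.

824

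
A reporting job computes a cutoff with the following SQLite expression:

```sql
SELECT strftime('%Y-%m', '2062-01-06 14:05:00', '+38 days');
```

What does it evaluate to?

First apply '+38 days': 2062-01-06 14:05:00 → 2062-02-13 14:05:00.
`%Y-%m` extracts the year-month: 2062-02.

2062-02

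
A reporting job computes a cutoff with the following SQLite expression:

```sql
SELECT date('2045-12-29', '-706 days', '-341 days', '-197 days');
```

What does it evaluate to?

Applying '-706 days' to 2045-12-29: counting 706 days back gives 2044-01-23.
Applying '-341 days' to 2044-01-23: counting 341 days back gives 2043-02-16.
Applying '-197 days' to 2043-02-16: counting 197 days back gives 2042-08-03.

2042-08-03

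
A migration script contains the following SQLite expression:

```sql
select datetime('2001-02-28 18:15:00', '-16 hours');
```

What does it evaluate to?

2001-02-28 02:15:00

-16 hours from 2001-02-28 18:15:00 is 2001-02-28 02:15:00.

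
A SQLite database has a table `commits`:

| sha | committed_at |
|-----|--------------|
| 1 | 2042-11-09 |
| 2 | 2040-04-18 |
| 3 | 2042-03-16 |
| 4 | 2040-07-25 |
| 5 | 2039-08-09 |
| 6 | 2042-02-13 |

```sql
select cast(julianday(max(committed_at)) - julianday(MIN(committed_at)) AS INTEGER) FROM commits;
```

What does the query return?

MIN = 2039-08-09, MAX = 2042-11-09.
22 days remain in August 2039 after the 9th (31 − 9).
Full months from September 2039 through October 2042 contribute their day counts.
Then 9 days into November 2042.
Total: 22 + 30 + 31 + 30 + 31 + 31 + 29 + 31 + 30 + 31 + 30 + 31 + 31 + 30 + 31 + 30 + 31 + 31 + 28 + 31 + 30 + 31 + 30 + 31 + 31 + 30 + 31 + 30 + 31 + 31 + 28 + 31 + 30 + 31 + 30 + 31 + 31 + 30 + 31 + 9 = 1188.

1188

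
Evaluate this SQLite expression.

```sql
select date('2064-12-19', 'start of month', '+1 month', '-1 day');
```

`start of month` rewinds 2064-12-19 to 2064-12-01.
Adding +1 month to 2064-12-01 gives 2065-01-01.
Going back 1 day from 2065-01-01 reaches 2064-12-31 (last day of December, 31 days).

2064-12-31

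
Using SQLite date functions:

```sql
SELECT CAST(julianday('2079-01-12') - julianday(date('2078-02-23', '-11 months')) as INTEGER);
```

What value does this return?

Adding -11 months to 2078-02-23 gives 2077-03-23.
8 days remain in March 2077 after the 23rd (31 − 23).
Full months from April 2077 through December 2078 contribute their day counts.
Then 12 days into January 2079.
Total: 8 + 30 + 31 + 30 + 31 + 31 + 30 + 31 + 30 + 31 + 31 + 28 + 31 + 30 + 31 + 30 + 31 + 31 + 30 + 31 + 30 + 31 + 12 = 660.

660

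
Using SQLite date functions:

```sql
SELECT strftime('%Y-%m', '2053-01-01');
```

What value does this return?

2053-01

`%Y-%m` extracts the year-month: 2053-01.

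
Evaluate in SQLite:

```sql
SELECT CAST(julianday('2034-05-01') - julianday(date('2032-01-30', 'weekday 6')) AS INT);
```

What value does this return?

821

`weekday 6` advances to the next Saturday; 2032-01-30 is a Friday, so it moves forward to 2032-01-31.
0 days remain in January 2032 after the 31st (31 − 31).
Full months from February 2032 through April 2034 contribute their day counts.
Then 1 day into May 2034.
Total: 0 + 29 + 31 + 30 + 31 + 30 + 31 + 31 + 30 + 31 + 30 + 31 + 31 + 28 + 31 + 30 + 31 + 30 + 31 + 31 + 30 + 31 + 30 + 31 + 31 + 28 + 31 + 30 + 1 = 821.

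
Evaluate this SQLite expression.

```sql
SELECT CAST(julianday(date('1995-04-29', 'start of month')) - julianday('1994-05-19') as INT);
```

317

`start of month` rewinds 1995-04-29 to 1995-04-01.
12 days remain in May 1994 after the 19th (31 − 19).
Full months from June 1994 through March 1995 contribute their day counts.
Then 1 day into April 1995.
Total: 12 + 30 + 31 + 31 + 30 + 31 + 30 + 31 + 31 + 28 + 31 + 1 = 317.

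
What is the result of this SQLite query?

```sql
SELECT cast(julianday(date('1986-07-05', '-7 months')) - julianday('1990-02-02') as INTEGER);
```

Adding -7 months to 1986-07-05 gives 1985-12-05.
26 days remain in December 1985 after the 5th (31 − 5).
Full months from January 1986 through January 1990 contribute their day counts.
Then 2 days into February 1990.
Total: 26 + 31 + 28 + 31 + 30 + 31 + 30 + 31 + 31 + 30 + 31 + 30 + 31 + 31 + 28 + 31 + 30 + 31 + 30 + 31 + 31 + 30 + 31 + 30 + 31 + 31 + 29 + 31 + 30 + 31 + 30 + 31 + 31 + 30 + 31 + 30 + 31 + 31 + 28 + 31 + 30 + 31 + 30 + 31 + 31 + 30 + 31 + 30 + 31 + 31 + 2 = 1520.
The subtraction is earlier − later, so the result is −1520 → -1520.

-1520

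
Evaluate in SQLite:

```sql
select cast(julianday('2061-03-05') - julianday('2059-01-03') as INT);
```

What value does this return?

792

28 days remain in January 2059 after the 3rd (31 − 3).
Full months from February 2059 through February 2061 contribute their day counts.
Then 5 days into March 2061.
Total: 28 + 28 + 31 + 30 + 31 + 30 + 31 + 31 + 30 + 31 + 30 + 31 + 31 + 29 + 31 + 30 + 31 + 30 + 31 + 31 + 30 + 31 + 30 + 31 + 31 + 28 + 5 = 792.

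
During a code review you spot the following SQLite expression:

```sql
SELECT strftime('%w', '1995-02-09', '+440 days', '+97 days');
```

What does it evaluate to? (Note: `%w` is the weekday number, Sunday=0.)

2

First apply '+440 days', '+97 days': 1995-02-09 → 1996-07-30.
1996-07-30 is a Tuesday; with Sunday=0 that is 2.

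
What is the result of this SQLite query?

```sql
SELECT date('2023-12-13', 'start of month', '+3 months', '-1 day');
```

`start of month` rewinds 2023-12-13 to 2023-12-01.
Adding +3 months to 2023-12-01 gives 2024-03-01.
Going back 1 day from 2024-03-01 reaches 2024-02-29 (last day of February, 29 days).

2024-02-29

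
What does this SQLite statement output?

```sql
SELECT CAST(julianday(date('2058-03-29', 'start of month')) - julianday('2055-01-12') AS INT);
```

`start of month` rewinds 2058-03-29 to 2058-03-01.
19 days remain in January 2055 after the 12th (31 − 12).
Full months from February 2055 through February 2058 contribute their day counts.
Then 1 day into March 2058.
Total: 19 + 28 + 31 + 30 + 31 + 30 + 31 + 31 + 30 + 31 + 30 + 31 + 31 + 29 + 31 + 30 + 31 + 30 + 31 + 31 + 30 + 31 + 30 + 31 + 31 + 28 + 31 + 30 + 31 + 30 + 31 + 31 + 30 + 31 + 30 + 31 + 31 + 28 + 1 = 1144.

1144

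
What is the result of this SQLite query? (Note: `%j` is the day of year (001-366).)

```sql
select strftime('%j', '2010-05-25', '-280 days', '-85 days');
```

145

First apply '-280 days', '-85 days': 2010-05-25 → 2009-05-25.
Day-of-year for 2009-05-25: days since 2009-01-01 inclusive = 145, zero-padded to 145.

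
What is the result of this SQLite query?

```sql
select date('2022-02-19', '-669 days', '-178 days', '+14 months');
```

2020-12-26

Applying '-669 days' to 2022-02-19: counting 669 days back gives 2020-04-21.
Applying '-178 days' to 2020-04-21: counting 178 days back gives 2019-10-26.
Adding +14 months to 2019-10-26 gives 2020-12-26.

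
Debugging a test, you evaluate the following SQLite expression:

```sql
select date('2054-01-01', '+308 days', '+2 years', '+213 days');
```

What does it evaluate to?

2057-06-06

Applying '+308 days' to 2054-01-01: counting 308 days forward gives 2054-11-05.
Adding +2 years to 2054-11-05 gives 2056-11-05.
Applying '+213 days' to 2056-11-05: counting 213 days forward gives 2057-06-06.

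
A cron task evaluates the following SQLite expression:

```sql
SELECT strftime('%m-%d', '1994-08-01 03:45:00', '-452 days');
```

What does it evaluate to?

First apply '-452 days': 1994-08-01 03:45:00 → 1993-05-06 03:45:00.
`%m-%d` extracts the month-day: 05-06.

05-06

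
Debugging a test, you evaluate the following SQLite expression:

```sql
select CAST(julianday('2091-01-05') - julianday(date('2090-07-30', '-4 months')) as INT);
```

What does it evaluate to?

281

Adding -4 months to 2090-07-30 gives 2090-03-30.
1 day remains in March 2090 after the 30th (31 − 30).
Full months from April 2090 through December 2090 contribute their day counts.
Then 5 days into January 2091.
Total: 1 + 30 + 31 + 30 + 31 + 31 + 30 + 31 + 30 + 31 + 5 = 281.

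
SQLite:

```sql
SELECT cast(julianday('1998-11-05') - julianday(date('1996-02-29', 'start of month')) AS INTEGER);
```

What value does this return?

1008

`start of month` rewinds 1996-02-29 to 1996-02-01.
28 days remain in February 1996 after the 1st (29 − 1).
Full months from March 1996 through October 1998 contribute their day counts.
Then 5 days into November 1998.
Total: 28 + 31 + 30 + 31 + 30 + 31 + 31 + 30 + 31 + 30 + 31 + 31 + 28 + 31 + 30 + 31 + 30 + 31 + 31 + 30 + 31 + 30 + 31 + 31 + 28 + 31 + 30 + 31 + 30 + 31 + 31 + 30 + 31 + 5 = 1008.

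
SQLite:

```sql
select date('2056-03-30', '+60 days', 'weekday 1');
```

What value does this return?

Applying '+60 days' to 2056-03-30: counting 60 days forward gives 2056-05-29.
`weekday 1` advances to the next Monday; 2056-05-29 is already a Monday, so it stays at 2056-05-29.

2056-05-29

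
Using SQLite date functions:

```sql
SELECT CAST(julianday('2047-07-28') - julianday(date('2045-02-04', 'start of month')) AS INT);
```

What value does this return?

`start of month` rewinds 2045-02-04 to 2045-02-01.
27 days remain in February 2045 after the 1st (28 − 1).
Full months from March 2045 through June 2047 contribute their day counts.
Then 28 days into July 2047.
Total: 27 + 31 + 30 + 31 + 30 + 31 + 31 + 30 + 31 + 30 + 31 + 31 + 28 + 31 + 30 + 31 + 30 + 31 + 31 + 30 + 31 + 30 + 31 + 31 + 28 + 31 + 30 + 31 + 30 + 28 = 907.

907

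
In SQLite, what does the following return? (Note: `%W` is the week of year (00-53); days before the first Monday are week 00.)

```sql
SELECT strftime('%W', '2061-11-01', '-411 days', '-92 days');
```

First apply '-411 days', '-92 days': 2061-11-01 → 2060-06-16.
2060-06-16 is a Wednesday. SQLite's %W counts Mondays since the year started; the result is 24.

24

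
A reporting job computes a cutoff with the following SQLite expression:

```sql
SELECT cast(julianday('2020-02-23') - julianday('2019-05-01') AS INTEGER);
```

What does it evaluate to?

298

30 days remain in May 2019 after the 1st (31 − 1).
Full months from June 2019 through January 2020 contribute their day counts.
Then 23 days into February 2020.
Total: 30 + 30 + 31 + 31 + 30 + 31 + 30 + 31 + 31 + 23 = 298.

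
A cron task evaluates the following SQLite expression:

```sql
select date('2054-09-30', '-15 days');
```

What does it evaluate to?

Going back 15 days within September lands on 2054-09-15.

2054-09-15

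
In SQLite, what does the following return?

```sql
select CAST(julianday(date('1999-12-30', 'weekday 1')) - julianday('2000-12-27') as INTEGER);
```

-359

`weekday 1` advances to the next Monday; 1999-12-30 is a Thursday, so it moves forward to 2000-01-03.
28 days remain in January 2000 after the 3rd (31 − 3).
Full months from February 2000 through November 2000 contribute their day counts.
Then 27 days into December 2000.
Total: 28 + 29 + 31 + 30 + 31 + 30 + 31 + 31 + 30 + 31 + 30 + 27 = 359.
The subtraction is earlier − later, so the result is −359 → -359.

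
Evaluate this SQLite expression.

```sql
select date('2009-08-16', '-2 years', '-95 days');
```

2007-05-13

Adding -2 years to 2009-08-16 gives 2007-08-16.
Applying '-95 days' to 2007-08-16: counting 95 days back gives 2007-05-13.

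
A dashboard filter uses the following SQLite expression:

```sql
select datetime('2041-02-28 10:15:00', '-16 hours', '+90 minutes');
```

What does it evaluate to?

2041-02-27 19:45:00

-16 hours from 2041-02-28 10:15:00 is 2041-02-27 18:15:00 (crosses midnight).
90 minutes = 1h 30m; +90 minutes from 2041-02-27 18:15:00 is 2041-02-27 19:45:00.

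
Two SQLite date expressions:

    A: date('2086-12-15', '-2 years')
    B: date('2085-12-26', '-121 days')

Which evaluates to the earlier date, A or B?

A

A = 2084-12-15.
B = 2085-08-27.
A is earlier.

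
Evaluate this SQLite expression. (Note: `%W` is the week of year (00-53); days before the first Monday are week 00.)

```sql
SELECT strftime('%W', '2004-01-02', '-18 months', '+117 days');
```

42

First apply '-18 months', '+117 days': 2004-01-02 → 2002-10-27.
2002-10-27 is a Sunday. SQLite's %W counts Mondays since the year started; the result is 42.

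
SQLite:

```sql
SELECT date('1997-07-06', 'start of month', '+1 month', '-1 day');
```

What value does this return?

1997-07-31

`start of month` rewinds 1997-07-06 to 1997-07-01.
Adding +1 month to 1997-07-01 gives 1997-08-01.
Going back 1 day from 1997-08-01 reaches 1997-07-31 (last day of July, 31 days).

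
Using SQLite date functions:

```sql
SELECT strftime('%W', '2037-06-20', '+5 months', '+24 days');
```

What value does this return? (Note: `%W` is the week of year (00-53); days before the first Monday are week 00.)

First apply '+5 months', '+24 days': 2037-06-20 → 2037-12-14.
2037-12-14 is a Monday. SQLite's %W counts Mondays since the year started; the result is 50.

50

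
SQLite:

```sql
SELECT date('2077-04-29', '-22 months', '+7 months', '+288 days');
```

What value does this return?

Adding -22 months to 2077-04-29 gives 2075-06-29.
Adding +7 months to 2075-06-29 gives 2076-01-29.
Applying '+288 days' to 2076-01-29: counting 288 days forward gives 2076-11-12.

2076-11-12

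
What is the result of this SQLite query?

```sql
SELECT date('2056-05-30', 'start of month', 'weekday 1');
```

`start of month` rewinds 2056-05-30 to 2056-05-01.
`weekday 1` advances to the next Monday; 2056-05-01 is already a Monday, so it stays at 2056-05-01.

2056-05-01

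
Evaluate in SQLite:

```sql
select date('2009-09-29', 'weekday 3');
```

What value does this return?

2009-09-30

`weekday 3` advances to the next Wednesday; 2009-09-29 is a Tuesday, so it moves forward to 2009-09-30.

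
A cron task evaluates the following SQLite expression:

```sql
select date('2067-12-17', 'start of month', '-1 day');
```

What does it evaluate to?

`start of month` rewinds 2067-12-17 to 2067-12-01.
Going back 1 day from 2067-12-01 reaches 2067-11-30 (last day of November, 30 days).

2067-11-30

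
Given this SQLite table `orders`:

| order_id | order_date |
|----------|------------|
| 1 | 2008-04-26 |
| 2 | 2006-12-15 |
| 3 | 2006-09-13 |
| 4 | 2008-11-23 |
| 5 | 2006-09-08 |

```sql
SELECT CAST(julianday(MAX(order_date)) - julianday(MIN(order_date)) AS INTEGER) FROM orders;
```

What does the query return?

807

MIN = 2006-09-08, MAX = 2008-11-23.
22 days remain in September 2006 after the 8th (30 − 8).
Full months from October 2006 through October 2008 contribute their day counts.
Then 23 days into November 2008.
Total: 22 + 31 + 30 + 31 + 31 + 28 + 31 + 30 + 31 + 30 + 31 + 31 + 30 + 31 + 30 + 31 + 31 + 29 + 31 + 30 + 31 + 30 + 31 + 31 + 30 + 31 + 23 = 807.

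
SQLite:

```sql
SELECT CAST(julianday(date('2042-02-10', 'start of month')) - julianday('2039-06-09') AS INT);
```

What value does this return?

968

`start of month` rewinds 2042-02-10 to 2042-02-01.
21 days remain in June 2039 after the 9th (30 − 9).
Full months from July 2039 through January 2042 contribute their day counts.
Then 1 day into February 2042.
Total: 21 + 31 + 31 + 30 + 31 + 30 + 31 + 31 + 29 + 31 + 30 + 31 + 30 + 31 + 31 + 30 + 31 + 30 + 31 + 31 + 28 + 31 + 30 + 31 + 30 + 31 + 31 + 30 + 31 + 30 + 31 + 31 + 1 = 968.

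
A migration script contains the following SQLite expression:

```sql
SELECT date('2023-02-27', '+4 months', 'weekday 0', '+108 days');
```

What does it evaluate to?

2023-10-18

Adding +4 months to 2023-02-27 gives 2023-06-27.
`weekday 0` advances to the next Sunday; 2023-06-27 is a Tuesday, so it moves forward to 2023-07-02.
Applying '+108 days' to 2023-07-02: counting 108 days forward gives 2023-10-18.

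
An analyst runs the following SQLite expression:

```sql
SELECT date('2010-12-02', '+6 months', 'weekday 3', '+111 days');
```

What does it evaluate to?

2011-09-27

Adding +6 months to 2010-12-02 gives 2011-06-02.
`weekday 3` advances to the next Wednesday; 2011-06-02 is a Thursday, so it moves forward to 2011-06-08.
Applying '+111 days' to 2011-06-08: counting 111 days forward gives 2011-09-27.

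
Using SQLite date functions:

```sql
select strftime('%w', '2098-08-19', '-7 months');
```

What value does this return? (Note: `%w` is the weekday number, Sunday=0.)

First apply '-7 months': 2098-08-19 → 2098-01-19.
2098-01-19 is a Sunday; with Sunday=0 that is 0.

0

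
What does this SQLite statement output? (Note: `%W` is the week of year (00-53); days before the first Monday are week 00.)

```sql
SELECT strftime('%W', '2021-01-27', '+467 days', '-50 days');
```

First apply '+467 days', '-50 days': 2021-01-27 → 2022-03-20.
2022-03-20 is a Sunday. SQLite's %W counts Mondays since the year started; the result is 11.

11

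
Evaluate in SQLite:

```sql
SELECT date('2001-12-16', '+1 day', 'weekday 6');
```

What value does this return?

Advancing 1 more day within December lands on 2001-12-17.
`weekday 6` advances to the next Saturday; 2001-12-17 is a Monday, so it moves forward to 2001-12-22.

2001-12-22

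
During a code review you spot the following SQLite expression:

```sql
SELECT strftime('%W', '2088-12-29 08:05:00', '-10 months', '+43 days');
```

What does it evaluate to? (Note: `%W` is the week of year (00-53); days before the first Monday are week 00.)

First apply '-10 months', '+43 days': 2088-12-29 08:05:00 → 2088-04-12 08:05:00.
2088-04-12 is a Monday. SQLite's %W counts Mondays since the year started; the result is 15.

15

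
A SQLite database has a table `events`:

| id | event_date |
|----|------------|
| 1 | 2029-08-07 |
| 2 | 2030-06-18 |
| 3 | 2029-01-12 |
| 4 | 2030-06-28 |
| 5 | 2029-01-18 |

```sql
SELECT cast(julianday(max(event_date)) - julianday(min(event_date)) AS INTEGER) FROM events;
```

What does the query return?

532

MIN = 2029-01-12, MAX = 2030-06-28.
19 days remain in January 2029 after the 12th (31 − 12).
Full months from February 2029 through May 2030 contribute their day counts.
Then 28 days into June 2030.
Total: 19 + 28 + 31 + 30 + 31 + 30 + 31 + 31 + 30 + 31 + 30 + 31 + 31 + 28 + 31 + 30 + 31 + 28 = 532.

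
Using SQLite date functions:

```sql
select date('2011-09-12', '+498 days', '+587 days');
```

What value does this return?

2014-09-01

Applying '+498 days' to 2011-09-12: counting 498 days forward gives 2013-01-22.
Applying '+587 days' to 2013-01-22: counting 587 days forward gives 2014-09-01.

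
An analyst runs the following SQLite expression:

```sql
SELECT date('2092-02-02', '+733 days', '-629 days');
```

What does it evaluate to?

2092-05-16

Applying '+733 days' to 2092-02-02: counting 733 days forward gives 2094-02-04.
Applying '-629 days' to 2094-02-04: counting 629 days back gives 2092-05-16.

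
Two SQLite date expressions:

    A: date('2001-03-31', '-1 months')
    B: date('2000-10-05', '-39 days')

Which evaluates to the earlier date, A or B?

B

A = 2001-03-03.
B = 2000-08-27.
B is earlier.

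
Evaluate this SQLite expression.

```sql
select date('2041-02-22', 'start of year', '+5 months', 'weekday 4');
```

`start of year` rewinds 2041-02-22 to 2041-01-01.
Adding +5 months to 2041-01-01 gives 2041-06-01.
`weekday 4` advances to the next Thursday; 2041-06-01 is a Saturday, so it moves forward to 2041-06-06.

2041-06-06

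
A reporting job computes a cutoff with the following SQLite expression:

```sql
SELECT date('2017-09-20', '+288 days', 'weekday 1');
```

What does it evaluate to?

2018-07-09

Applying '+288 days' to 2017-09-20: counting 288 days forward gives 2018-07-05.
`weekday 1` advances to the next Monday; 2018-07-05 is a Thursday, so it moves forward to 2018-07-09.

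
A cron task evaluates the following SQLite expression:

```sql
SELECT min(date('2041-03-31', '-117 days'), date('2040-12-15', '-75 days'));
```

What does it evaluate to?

2040-10-01

date('2041-03-31', '-117 days') → 2040-12-04.
date('2040-12-15', '-75 days') → 2040-10-01.
Earlier of the two is 2040-10-01.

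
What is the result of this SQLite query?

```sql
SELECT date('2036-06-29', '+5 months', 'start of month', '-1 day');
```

Adding +5 months to 2036-06-29 gives 2036-11-29.
`start of month` rewinds 2036-11-29 to 2036-11-01.
Going back 1 day from 2036-11-01 reaches 2036-10-31 (last day of October, 31 days).

2036-10-31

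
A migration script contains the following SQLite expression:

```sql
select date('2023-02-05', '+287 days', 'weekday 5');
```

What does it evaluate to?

2023-11-24

Applying '+287 days' to 2023-02-05: counting 287 days forward gives 2023-11-19.
`weekday 5` advances to the next Friday; 2023-11-19 is a Sunday, so it moves forward to 2023-11-24.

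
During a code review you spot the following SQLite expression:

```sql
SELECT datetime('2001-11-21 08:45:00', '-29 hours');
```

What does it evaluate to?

-29 hours from 2001-11-21 08:45:00 is 2001-11-20 03:45:00 (crosses midnight).

2001-11-20 03:45:00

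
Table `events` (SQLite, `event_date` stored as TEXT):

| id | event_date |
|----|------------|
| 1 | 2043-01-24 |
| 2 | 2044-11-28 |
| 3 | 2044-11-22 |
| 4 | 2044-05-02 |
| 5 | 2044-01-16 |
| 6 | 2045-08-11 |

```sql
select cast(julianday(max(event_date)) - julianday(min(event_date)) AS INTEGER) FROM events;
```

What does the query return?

930

MIN = 2043-01-24, MAX = 2045-08-11.
7 days remain in January 2043 after the 24th (31 − 24).
Full months from February 2043 through July 2045 contribute their day counts.
Then 11 days into August 2045.
Total: 7 + 28 + 31 + 30 + 31 + 30 + 31 + 31 + 30 + 31 + 30 + 31 + 31 + 29 + 31 + 30 + 31 + 30 + 31 + 31 + 30 + 31 + 30 + 31 + 31 + 28 + 31 + 30 + 31 + 30 + 31 + 11 = 930.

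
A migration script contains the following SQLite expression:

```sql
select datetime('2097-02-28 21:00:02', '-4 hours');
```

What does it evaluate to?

2097-02-28 17:00:02

-4 hours from 2097-02-28 21:00:02 is 2097-02-28 17:00:02.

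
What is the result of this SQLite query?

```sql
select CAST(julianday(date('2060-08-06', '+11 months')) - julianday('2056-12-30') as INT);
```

Adding +11 months to 2060-08-06 gives 2061-07-06.
1 day remains in December 2056 after the 30th (31 − 30).
Full months from January 2057 through June 2061 contribute their day counts.
Then 6 days into July 2061.
Total: 1 + 31 + 28 + 31 + 30 + 31 + 30 + 31 + 31 + 30 + 31 + 30 + 31 + 31 + 28 + 31 + 30 + 31 + 30 + 31 + 31 + 30 + 31 + 30 + 31 + 31 + 28 + 31 + 30 + 31 + 30 + 31 + 31 + 30 + 31 + 30 + 31 + 31 + 29 + 31 + 30 + 31 + 30 + 31 + 31 + 30 + 31 + 30 + 31 + 31 + 28 + 31 + 30 + 31 + 30 + 6 = 1649.

1649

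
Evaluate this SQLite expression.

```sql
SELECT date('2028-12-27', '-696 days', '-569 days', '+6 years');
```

Applying '-696 days' to 2028-12-27: counting 696 days back gives 2027-01-31.
Applying '-569 days' to 2027-01-31: counting 569 days back gives 2025-07-11.
Adding +6 years to 2025-07-11 gives 2031-07-11.

2031-07-11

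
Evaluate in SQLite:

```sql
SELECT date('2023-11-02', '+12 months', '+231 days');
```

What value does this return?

2025-06-21

Adding +12 months to 2023-11-02 gives 2024-11-02.
Applying '+231 days' to 2024-11-02: counting 231 days forward gives 2025-06-21.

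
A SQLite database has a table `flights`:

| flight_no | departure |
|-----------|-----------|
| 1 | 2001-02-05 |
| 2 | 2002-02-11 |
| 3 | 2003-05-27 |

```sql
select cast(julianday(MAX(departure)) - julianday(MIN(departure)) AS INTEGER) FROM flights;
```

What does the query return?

MIN = 2001-02-05, MAX = 2003-05-27.
23 days remain in February 2001 after the 5th (28 − 5).
Full months from March 2001 through April 2003 contribute their day counts.
Then 27 days into May 2003.
Total: 23 + 31 + 30 + 31 + 30 + 31 + 31 + 30 + 31 + 30 + 31 + 31 + 28 + 31 + 30 + 31 + 30 + 31 + 31 + 30 + 31 + 30 + 31 + 31 + 28 + 31 + 30 + 27 = 841.

841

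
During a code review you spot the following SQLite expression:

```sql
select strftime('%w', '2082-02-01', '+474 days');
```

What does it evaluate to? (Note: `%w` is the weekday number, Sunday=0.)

First apply '+474 days': 2082-02-01 → 2083-05-21.
2083-05-21 is a Friday; with Sunday=0 that is 5.

5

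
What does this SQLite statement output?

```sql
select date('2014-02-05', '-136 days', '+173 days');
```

2014-03-14

Applying '-136 days' to 2014-02-05: counting 136 days back gives 2013-09-22.
Applying '+173 days' to 2013-09-22: counting 173 days forward gives 2014-03-14.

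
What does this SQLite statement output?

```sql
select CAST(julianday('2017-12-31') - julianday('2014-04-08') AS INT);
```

22 days remain in April 2014 after the 8th (30 − 8).
Full months from May 2014 through November 2017 contribute their day counts.
Then 31 days into December 2017.
Total: 22 + 31 + 30 + 31 + 31 + 30 + 31 + 30 + 31 + 31 + 28 + 31 + 30 + 31 + 30 + 31 + 31 + 30 + 31 + 30 + 31 + 31 + 29 + 31 + 30 + 31 + 30 + 31 + 31 + 30 + 31 + 30 + 31 + 31 + 28 + 31 + 30 + 31 + 30 + 31 + 31 + 30 + 31 + 30 + 31 = 1363.

1363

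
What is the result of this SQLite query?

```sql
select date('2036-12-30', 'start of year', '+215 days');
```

2036-08-03

`start of year` rewinds 2036-12-30 to 2036-01-01.
Applying '+215 days' to 2036-01-01: counting 215 days forward gives 2036-08-03.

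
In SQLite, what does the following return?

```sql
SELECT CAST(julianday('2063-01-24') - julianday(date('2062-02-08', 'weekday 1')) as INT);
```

345

`weekday 1` advances to the next Monday; 2062-02-08 is a Wednesday, so it moves forward to 2062-02-13.
15 days remain in February 2062 after the 13th (28 − 13).
Full months from March 2062 through December 2062 contribute their day counts.
Then 24 days into January 2063.
Total: 15 + 31 + 30 + 31 + 30 + 31 + 31 + 30 + 31 + 30 + 31 + 24 = 345.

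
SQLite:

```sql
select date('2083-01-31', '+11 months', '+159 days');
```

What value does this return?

Adding +11 months to 2083-01-31 gives 2083-12-31.
Applying '+159 days' to 2083-12-31: counting 159 days forward gives 2084-06-07.

2084-06-07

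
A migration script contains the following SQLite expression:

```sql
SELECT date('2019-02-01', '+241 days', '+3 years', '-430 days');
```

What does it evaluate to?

2021-07-27

Applying '+241 days' to 2019-02-01: counting 241 days forward gives 2019-09-30.
Adding +3 years to 2019-09-30 gives 2022-09-30.
Applying '-430 days' to 2022-09-30: counting 430 days back gives 2021-07-27.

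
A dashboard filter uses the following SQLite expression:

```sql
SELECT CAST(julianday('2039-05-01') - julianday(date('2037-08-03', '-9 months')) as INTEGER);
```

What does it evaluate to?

909

Adding -9 months to 2037-08-03 gives 2036-11-03.
27 days remain in November 2036 after the 3rd (30 − 3).
Full months from December 2036 through April 2039 contribute their day counts.
Then 1 day into May 2039.
Total: 27 + 31 + 31 + 28 + 31 + 30 + 31 + 30 + 31 + 31 + 30 + 31 + 30 + 31 + 31 + 28 + 31 + 30 + 31 + 30 + 31 + 31 + 30 + 31 + 30 + 31 + 31 + 28 + 31 + 30 + 1 = 909.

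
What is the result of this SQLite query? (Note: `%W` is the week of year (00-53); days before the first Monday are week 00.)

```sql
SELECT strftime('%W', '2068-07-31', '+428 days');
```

39

First apply '+428 days': 2068-07-31 → 2069-10-02.
2069-10-02 is a Wednesday. SQLite's %W counts Mondays since the year started; the result is 39.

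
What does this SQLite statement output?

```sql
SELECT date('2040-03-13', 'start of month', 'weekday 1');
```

`start of month` rewinds 2040-03-13 to 2040-03-01.
`weekday 1` advances to the next Monday; 2040-03-01 is a Thursday, so it moves forward to 2040-03-05.

2040-03-05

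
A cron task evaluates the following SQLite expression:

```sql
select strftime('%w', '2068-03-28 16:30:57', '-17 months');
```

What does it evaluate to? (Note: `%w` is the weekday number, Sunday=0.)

4

First apply '-17 months': 2068-03-28 16:30:57 → 2066-10-28 16:30:57.
2066-10-28 is a Thursday; with Sunday=0 that is 4.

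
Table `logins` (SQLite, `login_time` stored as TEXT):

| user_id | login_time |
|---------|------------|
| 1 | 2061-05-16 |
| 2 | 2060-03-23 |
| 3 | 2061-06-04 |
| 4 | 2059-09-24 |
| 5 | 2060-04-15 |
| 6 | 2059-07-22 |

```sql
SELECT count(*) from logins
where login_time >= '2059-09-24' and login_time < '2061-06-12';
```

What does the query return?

Rows in [2059-09-24, 2061-06-12): 2061-05-16, 2060-03-23, 2061-06-04, 2059-09-24, 2060-04-15 → 5 rows.

5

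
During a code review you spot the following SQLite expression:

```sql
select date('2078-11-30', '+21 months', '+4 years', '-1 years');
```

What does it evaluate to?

Adding +21 months to 2078-11-30 gives 2080-08-30.
Adding +4 years to 2080-08-30 gives 2084-08-30.
Adding -1 year to 2084-08-30 gives 2083-08-30.

2083-08-30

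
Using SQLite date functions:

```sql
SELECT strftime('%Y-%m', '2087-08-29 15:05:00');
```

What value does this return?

`%Y-%m` extracts the year-month: 2087-08.

2087-08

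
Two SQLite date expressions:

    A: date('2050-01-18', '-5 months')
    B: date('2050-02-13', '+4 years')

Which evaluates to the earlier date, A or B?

A

A = 2049-08-18.
B = 2054-02-13.
A is earlier.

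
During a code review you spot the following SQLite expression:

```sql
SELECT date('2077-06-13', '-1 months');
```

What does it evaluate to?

Adding -1 month to 2077-06-13 gives 2077-05-13.

2077-05-13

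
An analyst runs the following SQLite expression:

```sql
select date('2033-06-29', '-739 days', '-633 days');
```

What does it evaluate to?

Applying '-739 days' to 2033-06-29: counting 739 days back gives 2031-06-21.
Applying '-633 days' to 2031-06-21: counting 633 days back gives 2029-09-26.

2029-09-26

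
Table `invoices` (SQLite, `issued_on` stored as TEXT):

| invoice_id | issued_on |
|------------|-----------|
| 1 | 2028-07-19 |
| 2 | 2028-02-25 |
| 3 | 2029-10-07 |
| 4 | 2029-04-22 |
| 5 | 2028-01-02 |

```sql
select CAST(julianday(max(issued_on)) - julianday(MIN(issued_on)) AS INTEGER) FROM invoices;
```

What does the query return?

MIN = 2028-01-02, MAX = 2029-10-07.
29 days remain in January 2028 after the 2nd (31 − 2).
Full months from February 2028 through September 2029 contribute their day counts.
Then 7 days into October 2029.
Total: 29 + 29 + 31 + 30 + 31 + 30 + 31 + 31 + 30 + 31 + 30 + 31 + 31 + 28 + 31 + 30 + 31 + 30 + 31 + 31 + 30 + 7 = 644.

644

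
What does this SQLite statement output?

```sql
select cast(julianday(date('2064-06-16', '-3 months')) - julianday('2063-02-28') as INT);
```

Adding -3 months to 2064-06-16 gives 2064-03-16.
0 days remain in February 2063 after the 28th (28 − 28).
Full months from March 2063 through February 2064 contribute their day counts.
Then 16 days into March 2064.
Total: 0 + 31 + 30 + 31 + 30 + 31 + 31 + 30 + 31 + 30 + 31 + 31 + 29 + 16 = 382.

382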